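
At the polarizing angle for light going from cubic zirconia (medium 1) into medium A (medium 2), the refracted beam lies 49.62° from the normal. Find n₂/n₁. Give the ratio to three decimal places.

At Brewster incidence θ_B = 90° − θ_t = 90° − 49.62° = 40.38°.
Then n₂/n₁ = tan θ_B = tan 40.38° = 0.850.

n₂/n₁ ≈ 0.850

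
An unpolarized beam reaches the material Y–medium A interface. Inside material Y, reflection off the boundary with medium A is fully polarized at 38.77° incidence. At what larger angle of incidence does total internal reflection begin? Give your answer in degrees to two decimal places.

n₂/n₁ = tan 38.77° = 0.8032; the critical angle satisfies sin θ_c = n₂/n₁.
θ_c = arcsin(0.8032) = 53.43°.

θ_c ≈ 53.43°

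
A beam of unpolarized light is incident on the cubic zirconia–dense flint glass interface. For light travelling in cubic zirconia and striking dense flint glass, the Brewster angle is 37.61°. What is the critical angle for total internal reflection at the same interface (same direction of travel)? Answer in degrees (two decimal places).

θ_c ≈ 50.39°

From Brewster, n₂/n₁ = tan θ_B = tan 37.61° = 0.7704.
Then sin θ_c = n₂/n₁ = 0.7704, so θ_c = arcsin 0.7704 = 50.39°.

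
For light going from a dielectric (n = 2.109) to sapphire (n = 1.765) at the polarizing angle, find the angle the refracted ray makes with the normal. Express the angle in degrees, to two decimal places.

θ_t ≈ 50.07°

tan θ_B = n₂/n₁ = 1.765/2.109 = 0.8369, so θ_B = 39.93°.
Since θ_B + θ_t = 90° at Brewster incidence, θ_t = 90° − 39.93° = 50.07°.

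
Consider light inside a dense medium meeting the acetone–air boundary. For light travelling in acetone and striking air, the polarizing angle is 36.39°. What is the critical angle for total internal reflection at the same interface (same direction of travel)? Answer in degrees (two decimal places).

θ_c ≈ 47.48°

n₂/n₁ = tan 36.39° = 0.7370; the critical angle satisfies sin θ_c = n₂/n₁.
θ_c = arcsin(0.7370) = 47.48°.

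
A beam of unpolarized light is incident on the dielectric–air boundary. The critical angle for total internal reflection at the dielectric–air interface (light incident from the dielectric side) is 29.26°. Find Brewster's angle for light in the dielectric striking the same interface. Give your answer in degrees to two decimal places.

sin θ_c = n₂/n₁, so n₂/n₁ = sin 29.26° = 0.4888.
Brewster: tan θ_B = n₂/n₁ = 0.4888.
θ_B = arctan(0.4888) = 26.05°.

θ_B ≈ 26.05°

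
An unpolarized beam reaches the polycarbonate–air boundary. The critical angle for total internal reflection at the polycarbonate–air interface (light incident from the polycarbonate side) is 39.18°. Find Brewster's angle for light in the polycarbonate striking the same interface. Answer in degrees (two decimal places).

At the critical angle sin θ_c = n₂/n₁, giving n₂/n₁ = sin 39.18° = 0.6318.
Then tan θ_B = n₂/n₁ = 0.6318, so θ_B = arctan 0.6318 = 32.28°.

θ_B ≈ 32.28°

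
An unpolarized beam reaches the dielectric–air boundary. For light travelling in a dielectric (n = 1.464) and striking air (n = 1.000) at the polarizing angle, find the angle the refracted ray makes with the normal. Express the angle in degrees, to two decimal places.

θ_t ≈ 55.66°

First find Brewster's angle: tan θ_B = 1.000/1.464 = 0.6831, giving θ_B = 34.34°.
The refracted ray is perpendicular to the reflected ray, so θ_t = 90° − θ_B = 55.66°.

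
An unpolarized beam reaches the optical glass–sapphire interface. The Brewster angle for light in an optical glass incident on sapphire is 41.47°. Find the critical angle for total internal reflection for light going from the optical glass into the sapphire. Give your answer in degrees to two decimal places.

θ_c ≈ 62.10°

tan θ_B = n₂/n₁ = tan 41.47° = 0.8838.
Total internal reflection: sin θ_c = n₂/n₁ = 0.8838.
θ_c = arcsin(0.8838) = 62.10°.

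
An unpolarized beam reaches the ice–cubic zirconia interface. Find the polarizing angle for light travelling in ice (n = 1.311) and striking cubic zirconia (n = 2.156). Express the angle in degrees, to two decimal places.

Here n₂/n₁ = 2.156/1.311 = 1.6445, and Brewster's law gives tan θ_B = n₂/n₁.
So θ_B = arctan 1.6445 = 58.70°.

θ_B ≈ 58.70°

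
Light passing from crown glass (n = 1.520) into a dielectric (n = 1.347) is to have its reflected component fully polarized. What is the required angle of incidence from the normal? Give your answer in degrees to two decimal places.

θ_B ≈ 41.55°

At Brewster's angle the reflected and refracted rays are perpendicular, which with Snell's law gives tan θ_B = n₂/n₁.
tan θ_B = n₂/n₁ = 1.347/1.520 = 0.8862.
So θ_B = arctan 0.8862 = 41.55°.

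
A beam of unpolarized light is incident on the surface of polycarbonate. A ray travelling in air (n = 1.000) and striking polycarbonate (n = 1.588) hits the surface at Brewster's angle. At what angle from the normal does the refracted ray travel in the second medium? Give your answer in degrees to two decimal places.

First find Brewster's angle: tan θ_B = 1.588/1.000 = 1.5880, giving θ_B = 57.80°.
At Brewster's angle the reflected and refracted rays are perpendicular, so θ_t = 90° − θ_B = 90° − 57.80° = 32.20°.

θ_t ≈ 32.20°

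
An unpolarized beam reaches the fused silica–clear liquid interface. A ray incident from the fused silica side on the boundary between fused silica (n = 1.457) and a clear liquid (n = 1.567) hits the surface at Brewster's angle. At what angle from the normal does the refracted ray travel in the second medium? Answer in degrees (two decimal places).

θ_t ≈ 42.92°

First find Brewster's angle: tan θ_B = 1.567/1.457 = 1.0755, giving θ_B = 47.08°.
At Brewster's angle the reflected and refracted rays are perpendicular, so θ_t = 90° − θ_B = 90° − 47.08° = 42.92°.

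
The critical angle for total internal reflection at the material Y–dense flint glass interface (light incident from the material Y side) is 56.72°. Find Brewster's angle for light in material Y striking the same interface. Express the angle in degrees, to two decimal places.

θ_B ≈ 39.90°

n₂/n₁ = sin θ_c = sin 56.72° = 0.8360.
tan θ_B equals the same ratio, so θ_B = arctan(0.8360) = 39.90°.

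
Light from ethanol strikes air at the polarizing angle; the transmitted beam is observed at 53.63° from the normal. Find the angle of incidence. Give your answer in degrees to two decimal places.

θ_B ≈ 36.37°

Brewster's condition makes the reflected and refracted beams perpendicular: θ_B + θ_t = 90°.
θ_B = 90° − 53.63° = 36.37°.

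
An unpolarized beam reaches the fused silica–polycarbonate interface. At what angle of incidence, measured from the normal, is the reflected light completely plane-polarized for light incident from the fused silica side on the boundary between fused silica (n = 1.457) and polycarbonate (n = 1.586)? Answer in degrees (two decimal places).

θ_B ≈ 47.43°

tan θ_B = n₂/n₁ = 1.586/1.457 = 1.0885.
θ_B = arctan(1.0885) = 47.43°.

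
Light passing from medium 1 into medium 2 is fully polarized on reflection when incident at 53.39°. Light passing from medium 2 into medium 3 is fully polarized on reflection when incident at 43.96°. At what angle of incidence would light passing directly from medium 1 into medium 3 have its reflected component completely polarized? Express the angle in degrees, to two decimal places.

θ_B ≈ 52.39°

Each Brewster angle gives a ratio: n₂/n₁ = tan 53.39° = 1.3460, n₃/n₂ = tan 43.96° = 0.9643.
n₃/n₁ = 1.2980. Then tan θ_B(1→3) = n₃/n₁, so θ_B(1→3) = arctan(1.2980) = 52.39°.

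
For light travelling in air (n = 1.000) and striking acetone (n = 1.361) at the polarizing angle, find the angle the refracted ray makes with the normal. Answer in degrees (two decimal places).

First find Brewster's angle: tan θ_B = 1.361/1.000 = 1.3610, giving θ_B = 53.69°.
Since θ_B + θ_t = 90° at Brewster incidence, θ_t = 90° − 53.69° = 36.31°.

θ_t ≈ 36.31°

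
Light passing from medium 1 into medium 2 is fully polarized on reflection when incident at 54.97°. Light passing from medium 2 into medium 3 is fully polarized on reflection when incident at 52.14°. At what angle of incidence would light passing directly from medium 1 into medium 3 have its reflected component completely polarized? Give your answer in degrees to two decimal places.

θ_B ≈ 61.41°

Each Brewster angle gives a ratio: n₂/n₁ = tan 54.97° = 1.4266, n₃/n₂ = tan 52.14° = 1.2864.
n₃/n₁ = 1.8351. Then tan θ_B(1→3) = n₃/n₁, so θ_B(1→3) = arctan(1.8351) = 61.41°.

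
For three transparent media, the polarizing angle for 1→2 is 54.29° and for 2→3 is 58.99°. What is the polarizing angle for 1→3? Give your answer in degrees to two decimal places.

tan θ_B(1→2) = n₂/n₁ = tan 54.29° = 1.3911.
tan θ_B(2→3) = n₃/n₂ = tan 58.99° = 1.6636.
Multiplying, n₃/n₁ = 1.3911 × 1.6636 = 2.3143, and θ_B(1→3) = arctan 2.3143 = 66.63°.

θ_B ≈ 66.63°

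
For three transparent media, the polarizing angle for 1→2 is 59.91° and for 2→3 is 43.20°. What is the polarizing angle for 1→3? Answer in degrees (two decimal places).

θ_B ≈ 58.32°

n₂/n₁ = tan 59.91° = 1.7258 and n₃/n₂ = tan 43.20° = 0.9391.
So n₃/n₁ = (n₂/n₁)(n₃/n₂) = 1.7258 × 0.9391 = 1.6206.
θ_B(1→3) = arctan(1.6206) = 58.32°.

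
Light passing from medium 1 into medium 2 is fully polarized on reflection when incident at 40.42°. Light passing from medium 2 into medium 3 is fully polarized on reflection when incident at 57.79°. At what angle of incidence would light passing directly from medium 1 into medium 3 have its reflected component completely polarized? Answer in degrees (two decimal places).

tan θ_B(1→2) = n₂/n₁ = tan 40.42° = 0.8517.
tan θ_B(2→3) = n₃/n₂ = tan 57.79° = 1.5874.
n₃/n₁ = 1.3519. Then tan θ_B(1→3) = n₃/n₁, so θ_B(1→3) = arctan(1.3519) = 53.51°.

θ_B ≈ 53.51°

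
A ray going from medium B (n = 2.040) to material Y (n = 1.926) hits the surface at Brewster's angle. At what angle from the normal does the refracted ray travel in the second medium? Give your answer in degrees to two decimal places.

θ_t ≈ 46.65°

First find Brewster's angle: tan θ_B = 1.926/2.040 = 0.9441, giving θ_B = 43.35°.
At Brewster's angle the reflected and refracted rays are perpendicular, so θ_t = 90° − θ_B = 90° − 43.35° = 46.65°.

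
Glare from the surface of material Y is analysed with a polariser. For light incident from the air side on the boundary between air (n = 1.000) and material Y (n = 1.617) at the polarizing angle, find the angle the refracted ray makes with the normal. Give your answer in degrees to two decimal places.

θ_t ≈ 31.73°

First find Brewster's angle: tan θ_B = 1.617/1.000 = 1.6170, giving θ_B = 58.27°.
Since θ_B + θ_t = 90° at Brewster incidence, θ_t = 90° − 58.27° = 31.73°.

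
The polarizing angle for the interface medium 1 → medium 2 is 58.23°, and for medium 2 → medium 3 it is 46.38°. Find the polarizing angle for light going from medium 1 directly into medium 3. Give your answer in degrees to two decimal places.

θ_B ≈ 59.45°

n₂/n₁ = tan 58.23° = 1.6147 and n₃/n₂ = tan 46.38° = 1.0494.
Multiplying, n₃/n₁ = 1.6147 × 1.0494 = 1.6944, and θ_B(1→3) = arctan 1.6944 = 59.45°.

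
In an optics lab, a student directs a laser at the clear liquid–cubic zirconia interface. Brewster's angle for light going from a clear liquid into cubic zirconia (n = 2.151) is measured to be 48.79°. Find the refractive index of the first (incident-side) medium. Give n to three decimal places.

At Brewster's angle, tan θ_B = n₂/n₁ with n₁ on the incident side (a clear liquid) and n₂ on the transmitted side (cubic zirconia).
n₁ = n₂ / tan θ_B = 2.151 / tan 48.79° = 1.884.

n ≈ 1.884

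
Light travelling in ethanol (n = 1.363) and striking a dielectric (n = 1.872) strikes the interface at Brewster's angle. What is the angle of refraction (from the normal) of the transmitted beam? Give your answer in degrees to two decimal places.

θ_t ≈ 36.06°

First find Brewster's angle: tan θ_B = 1.872/1.363 = 1.3734, giving θ_B = 53.94°.
Since θ_B + θ_t = 90° at Brewster incidence, θ_t = 90° − 53.94° = 36.06°.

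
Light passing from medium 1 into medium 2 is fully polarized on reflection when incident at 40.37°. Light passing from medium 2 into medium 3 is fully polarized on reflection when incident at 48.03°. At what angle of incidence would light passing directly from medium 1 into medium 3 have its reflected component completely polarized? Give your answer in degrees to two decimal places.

tan θ_B(1→2) = n₂/n₁ = tan 40.37° = 0.8502.
tan θ_B(2→3) = n₃/n₂ = tan 48.03° = 1.1118.
Multiplying, n₃/n₁ = 0.8502 × 1.1118 = 0.9452, and θ_B(1→3) = arctan 0.9452 = 43.39°.

θ_B ≈ 43.39°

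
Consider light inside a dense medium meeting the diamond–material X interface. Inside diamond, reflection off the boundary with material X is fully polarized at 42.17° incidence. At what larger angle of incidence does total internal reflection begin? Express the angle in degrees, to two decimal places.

θ_c ≈ 64.93°

tan θ_B = n₂/n₁ = tan 42.17° = 0.9058.
Total internal reflection: sin θ_c = n₂/n₁ = 0.9058.
θ_c = arcsin(0.9058) = 64.93°.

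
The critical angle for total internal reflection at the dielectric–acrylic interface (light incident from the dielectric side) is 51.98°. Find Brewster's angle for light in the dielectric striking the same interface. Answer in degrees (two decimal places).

sin θ_c = n₂/n₁, so n₂/n₁ = sin 51.98° = 0.7878.
Brewster: tan θ_B = n₂/n₁ = 0.7878.
θ_B = arctan(0.7878) = 38.23°.

θ_B ≈ 38.23°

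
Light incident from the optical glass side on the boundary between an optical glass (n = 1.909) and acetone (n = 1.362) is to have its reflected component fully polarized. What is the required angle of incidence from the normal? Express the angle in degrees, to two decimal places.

θ_B ≈ 35.51°

Here n₂/n₁ = 1.362/1.909 = 0.7135, and Brewster's law gives tan θ_B = n₂/n₁.
So θ_B = arctan 0.7135 = 35.51°.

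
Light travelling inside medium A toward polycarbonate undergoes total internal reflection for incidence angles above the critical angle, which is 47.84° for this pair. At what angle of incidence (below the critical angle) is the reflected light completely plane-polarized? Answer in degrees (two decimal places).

θ_B ≈ 36.55°

sin θ_c = n₂/n₁, so n₂/n₁ = sin 47.84° = 0.7413.
Brewster: tan θ_B = n₂/n₁ = 0.7413.
θ_B = arctan(0.7413) = 36.55°.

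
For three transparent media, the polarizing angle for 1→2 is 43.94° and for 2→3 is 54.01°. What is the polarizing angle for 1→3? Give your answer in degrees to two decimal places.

θ_B ≈ 53.00°

Each Brewster angle gives a ratio: n₂/n₁ = tan 43.94° = 0.9637, n₃/n₂ = tan 54.01° = 1.3769.
So n₃/n₁ = (n₂/n₁)(n₃/n₂) = 0.9637 × 1.3769 = 1.3269.
θ_B(1→3) = arctan(1.3269) = 53.00°.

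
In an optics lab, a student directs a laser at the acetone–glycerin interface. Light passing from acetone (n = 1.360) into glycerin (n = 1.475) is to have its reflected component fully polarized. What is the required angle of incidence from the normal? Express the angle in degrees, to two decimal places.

tan θ_B = n₂/n₁ = 1.475/1.360 = 1.0846.
θ_B = arctan(1.0846) = 47.32°.

θ_B ≈ 47.32°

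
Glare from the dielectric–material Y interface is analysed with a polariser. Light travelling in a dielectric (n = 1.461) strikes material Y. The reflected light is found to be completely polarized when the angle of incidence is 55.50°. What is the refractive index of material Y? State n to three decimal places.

Full polarization of the reflected beam means tan θ_B = n₂/n₁, where n₁ is the incident medium (a dielectric).
n₂ = n₁ tan θ_B = 1.461 × tan 55.50° = 2.126.

n ≈ 2.126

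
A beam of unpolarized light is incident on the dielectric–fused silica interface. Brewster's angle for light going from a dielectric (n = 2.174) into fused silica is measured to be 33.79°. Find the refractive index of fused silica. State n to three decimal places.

At Brewster's angle, tan θ_B = n₂/n₁ with n₁ on the incident side (a dielectric) and n₂ on the transmitted side (fused silica).
n₂ = n₁ tan θ_B = 2.174 × tan 33.79° = 1.455.

n ≈ 1.455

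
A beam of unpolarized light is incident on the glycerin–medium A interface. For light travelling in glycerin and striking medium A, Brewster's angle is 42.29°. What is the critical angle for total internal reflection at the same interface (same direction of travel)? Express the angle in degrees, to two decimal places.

θ_c ≈ 65.45°

From Brewster, n₂/n₁ = tan θ_B = tan 42.29° = 0.9096.
Then sin θ_c = n₂/n₁ = 0.9096, so θ_c = arcsin 0.9096 = 65.45°.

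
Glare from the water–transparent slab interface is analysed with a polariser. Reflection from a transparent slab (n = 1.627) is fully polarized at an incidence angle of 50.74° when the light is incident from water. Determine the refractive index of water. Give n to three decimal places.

n ≈ 1.330

Brewster's law: tan θ_B = n₂/n₁ (light incident in water, refracted into a transparent slab).
n₁ = n₂ / tan θ_B = 1.627 / tan 50.74° = 1.330.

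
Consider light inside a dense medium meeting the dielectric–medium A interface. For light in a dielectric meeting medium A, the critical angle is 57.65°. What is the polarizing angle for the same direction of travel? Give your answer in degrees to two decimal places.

θ_B ≈ 40.19°

At the critical angle sin θ_c = n₂/n₁, giving n₂/n₁ = sin 57.65° = 0.8448.
Then tan θ_B = n₂/n₁ = 0.8448, so θ_B = arctan 0.8448 = 40.19°.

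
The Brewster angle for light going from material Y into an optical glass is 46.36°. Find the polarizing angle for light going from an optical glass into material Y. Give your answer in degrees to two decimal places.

The two Brewster angles are complementary: θ_B' = 90° − θ_B = 90° − 46.36° = 43.64°.

θ_B' ≈ 43.64°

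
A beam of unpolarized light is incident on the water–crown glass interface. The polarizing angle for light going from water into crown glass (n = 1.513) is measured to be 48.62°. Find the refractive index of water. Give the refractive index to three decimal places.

At the polarizing angle, tan θ_B = n₂/n₁ with n₁ on the incident side (water) and n₂ on the transmitted side (crown glass).
n₁ = n₂ / tan θ_B = 1.513 / tan 48.62° = 1.333.

n ≈ 1.333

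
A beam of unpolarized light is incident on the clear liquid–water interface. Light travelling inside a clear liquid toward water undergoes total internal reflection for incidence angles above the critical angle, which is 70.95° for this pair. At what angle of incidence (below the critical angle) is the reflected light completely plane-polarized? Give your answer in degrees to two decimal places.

sin θ_c = n₂/n₁, so n₂/n₁ = sin 70.95° = 0.9452.
Brewster: tan θ_B = n₂/n₁ = 0.9452.
θ_B = arctan(0.9452) = 43.39°.

θ_B ≈ 43.39°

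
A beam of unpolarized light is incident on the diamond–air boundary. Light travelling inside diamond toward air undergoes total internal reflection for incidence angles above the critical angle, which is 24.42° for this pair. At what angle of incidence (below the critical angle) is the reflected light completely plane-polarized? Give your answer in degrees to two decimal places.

At the critical angle sin θ_c = n₂/n₁, giving n₂/n₁ = sin 24.42° = 0.4134.
Then tan θ_B = n₂/n₁ = 0.4134, so θ_B = arctan 0.4134 = 22.46°.

θ_B ≈ 22.46°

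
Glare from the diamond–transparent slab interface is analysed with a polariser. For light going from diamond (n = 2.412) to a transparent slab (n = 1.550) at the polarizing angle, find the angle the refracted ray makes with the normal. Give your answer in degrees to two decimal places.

θ_t ≈ 57.27°

θ_B = arctan(n₂/n₁) = arctan(1.550/2.412) = 32.73°.
The refracted ray is perpendicular to the reflected ray, so θ_t = 90° − θ_B = 57.27°.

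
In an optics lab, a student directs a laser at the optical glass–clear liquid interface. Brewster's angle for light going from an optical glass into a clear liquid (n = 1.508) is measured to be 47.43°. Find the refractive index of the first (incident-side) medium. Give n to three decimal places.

Brewster's law: tan θ_B = n₂/n₁ (light incident in an optical glass, refracted into a clear liquid).
n₁ = n₂ / tan θ_B = 1.508 / tan 47.43° = 1.385.

n ≈ 1.385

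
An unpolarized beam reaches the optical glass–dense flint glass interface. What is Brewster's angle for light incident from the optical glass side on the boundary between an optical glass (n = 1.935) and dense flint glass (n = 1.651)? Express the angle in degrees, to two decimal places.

θ_B ≈ 40.47°

The reflected p-component vanishes when tan θ_B = n₂/n₁.
tan θ_B = n₂/n₁ = 1.651/1.935 = 0.8532.
θ_B = arctan(0.8532) = 40.47°.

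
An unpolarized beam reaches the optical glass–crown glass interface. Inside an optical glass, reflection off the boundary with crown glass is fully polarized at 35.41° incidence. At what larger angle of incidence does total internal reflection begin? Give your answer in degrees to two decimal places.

tan θ_B = n₂/n₁ = tan 35.41° = 0.7109.
Total internal reflection: sin θ_c = n₂/n₁ = 0.7109.
θ_c = arcsin(0.7109) = 45.31°.

θ_c ≈ 45.31°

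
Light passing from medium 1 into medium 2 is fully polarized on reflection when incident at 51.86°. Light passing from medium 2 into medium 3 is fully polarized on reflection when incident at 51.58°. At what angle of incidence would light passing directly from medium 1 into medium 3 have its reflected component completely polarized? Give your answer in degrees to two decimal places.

tan θ_B(1→2) = n₂/n₁ = tan 51.86° = 1.2735.
tan θ_B(2→3) = n₃/n₂ = tan 51.58° = 1.2608.
Multiplying, n₃/n₁ = 1.2735 × 1.2608 = 1.6056, and θ_B(1→3) = arctan 1.6056 = 58.08°.

θ_B ≈ 58.08°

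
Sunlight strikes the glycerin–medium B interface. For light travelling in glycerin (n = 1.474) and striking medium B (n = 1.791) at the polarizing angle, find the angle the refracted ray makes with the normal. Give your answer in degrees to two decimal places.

tan θ_B = n₂/n₁ = 1.791/1.474 = 1.2151, so θ_B = 50.55°.
At Brewster's angle the reflected and refracted rays are perpendicular, so θ_t = 90° − θ_B = 90° − 50.55° = 39.45°.

θ_t ≈ 39.45°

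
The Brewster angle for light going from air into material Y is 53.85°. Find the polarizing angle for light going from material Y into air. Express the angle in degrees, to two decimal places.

tan θ_B' = n₁/n₂ = 1/tan θ_B, so θ_B' = 90° − θ_B.
θ_B' = 90° − 53.85° = 36.15°.

θ_B' ≈ 36.15°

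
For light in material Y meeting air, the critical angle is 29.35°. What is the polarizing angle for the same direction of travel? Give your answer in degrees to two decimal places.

θ_B ≈ 26.11°

sin θ_c = n₂/n₁, so n₂/n₁ = sin 29.35° = 0.4901.
Brewster: tan θ_B = n₂/n₁ = 0.4901.
θ_B = arctan(0.4901) = 26.11°.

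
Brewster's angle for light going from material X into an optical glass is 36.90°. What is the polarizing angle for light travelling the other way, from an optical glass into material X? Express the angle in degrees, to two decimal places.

θ_B' ≈ 53.10°

Reversing the direction swaps n₁ and n₂, so tan θ_B' = 1/tan θ_B and θ_B' = 90° − θ_B.
Hence θ_B' = 90° − 36.90° = 53.10°.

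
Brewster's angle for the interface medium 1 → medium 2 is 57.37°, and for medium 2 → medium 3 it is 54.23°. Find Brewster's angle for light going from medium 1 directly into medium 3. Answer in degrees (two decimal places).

Each Brewster angle gives a ratio: n₂/n₁ = tan 57.37° = 1.5619, n₃/n₂ = tan 54.23° = 1.3881.
Multiplying, n₃/n₁ = 1.5619 × 1.3881 = 2.1680, and θ_B(1→3) = arctan 2.1680 = 65.24°.

θ_B ≈ 65.24°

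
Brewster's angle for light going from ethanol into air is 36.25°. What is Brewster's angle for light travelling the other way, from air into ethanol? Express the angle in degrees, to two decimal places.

θ_B' ≈ 53.75°

tan θ_B' = n₁/n₂ = 1/tan θ_B, so θ_B' = 90° − θ_B.
θ_B' = 90° − 36.25° = 53.75°.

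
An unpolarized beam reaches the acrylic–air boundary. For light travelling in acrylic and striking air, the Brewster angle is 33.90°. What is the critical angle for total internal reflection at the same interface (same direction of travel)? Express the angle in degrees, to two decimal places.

From Brewster, n₂/n₁ = tan θ_B = tan 33.90° = 0.6720.
Then sin θ_c = n₂/n₁ = 0.6720, so θ_c = arcsin 0.6720 = 42.22°.

θ_c ≈ 42.22°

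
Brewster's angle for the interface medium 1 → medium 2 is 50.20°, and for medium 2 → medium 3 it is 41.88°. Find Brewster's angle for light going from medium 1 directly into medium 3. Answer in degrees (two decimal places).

n₂/n₁ = tan 50.20° = 1.2002 and n₃/n₂ = tan 41.88° = 0.8966.
Multiplying, n₃/n₁ = 1.2002 × 0.8966 = 1.0762, and θ_B(1→3) = arctan 1.0762 = 47.10°.

θ_B ≈ 47.10°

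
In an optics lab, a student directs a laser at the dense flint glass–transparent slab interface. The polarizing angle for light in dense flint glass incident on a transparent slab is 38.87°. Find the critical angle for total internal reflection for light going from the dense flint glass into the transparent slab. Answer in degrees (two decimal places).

tan θ_B = n₂/n₁ = tan 38.87° = 0.8060.
Total internal reflection: sin θ_c = n₂/n₁ = 0.8060.
θ_c = arcsin(0.8060) = 53.71°.

θ_c ≈ 53.71°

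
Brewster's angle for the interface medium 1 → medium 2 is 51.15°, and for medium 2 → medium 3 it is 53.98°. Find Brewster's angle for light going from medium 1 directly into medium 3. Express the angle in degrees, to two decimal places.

Each Brewster angle gives a ratio: n₂/n₁ = tan 51.15° = 1.2415, n₃/n₂ = tan 53.98° = 1.3754.
n₃/n₁ = 1.7076. Then tan θ_B(1→3) = n₃/n₁, so θ_B(1→3) = arctan(1.7076) = 59.65°.

θ_B ≈ 59.65°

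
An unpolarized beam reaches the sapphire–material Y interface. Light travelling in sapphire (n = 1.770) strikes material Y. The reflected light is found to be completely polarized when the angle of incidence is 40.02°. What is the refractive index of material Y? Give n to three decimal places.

Brewster's law: tan θ_B = n₂/n₁ (light incident in sapphire, refracted into material Y).
n₂ = n₁ tan θ_B = 1.770 × tan 40.02° = 1.486.

n ≈ 1.486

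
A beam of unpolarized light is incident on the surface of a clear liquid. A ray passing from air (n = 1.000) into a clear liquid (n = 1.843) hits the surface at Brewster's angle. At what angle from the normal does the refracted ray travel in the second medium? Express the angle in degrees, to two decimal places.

θ_B = arctan(n₂/n₁) = arctan(1.843/1.000) = 61.52°.
Since θ_B + θ_t = 90° at Brewster incidence, θ_t = 90° − 61.52° = 28.48°.

θ_t ≈ 28.48°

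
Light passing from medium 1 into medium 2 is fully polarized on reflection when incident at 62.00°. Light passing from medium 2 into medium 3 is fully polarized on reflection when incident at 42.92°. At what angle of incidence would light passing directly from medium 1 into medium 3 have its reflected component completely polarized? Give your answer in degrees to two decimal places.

θ_B ≈ 60.24°

tan θ_B(1→2) = n₂/n₁ = tan 62.00° = 1.8807.
tan θ_B(2→3) = n₃/n₂ = tan 42.92° = 0.9299.
Multiplying, n₃/n₁ = 1.8807 × 0.9299 = 1.7489, and θ_B(1→3) = arctan 1.7489 = 60.24°.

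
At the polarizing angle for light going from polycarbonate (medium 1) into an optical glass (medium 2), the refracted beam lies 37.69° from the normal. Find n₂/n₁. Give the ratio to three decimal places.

At Brewster incidence θ_B = 90° − θ_t = 90° − 37.69° = 52.31°.
Then n₂/n₁ = tan θ_B = tan 52.31° = 1.294.

n₂/n₁ ≈ 1.294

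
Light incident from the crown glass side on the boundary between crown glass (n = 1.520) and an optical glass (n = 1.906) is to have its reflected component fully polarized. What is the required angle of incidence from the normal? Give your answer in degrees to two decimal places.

θ_B ≈ 51.43°

The reflected p-component vanishes when tan θ_B = n₂/n₁.
Here n₂/n₁ = 1.906/1.520 = 1.2539, and Brewster's law gives tan θ_B = n₂/n₁.
θ_B = arctan(1.2539) = 51.43°.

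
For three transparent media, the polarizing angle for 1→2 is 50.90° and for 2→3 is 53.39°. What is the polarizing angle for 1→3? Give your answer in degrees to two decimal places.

θ_B ≈ 58.88°

Each Brewster angle gives a ratio: n₂/n₁ = tan 50.90° = 1.2305, n₃/n₂ = tan 53.39° = 1.3460.
So n₃/n₁ = (n₂/n₁)(n₃/n₂) = 1.2305 × 1.3460 = 1.6563.
θ_B(1→3) = arctan(1.6563) = 58.88°.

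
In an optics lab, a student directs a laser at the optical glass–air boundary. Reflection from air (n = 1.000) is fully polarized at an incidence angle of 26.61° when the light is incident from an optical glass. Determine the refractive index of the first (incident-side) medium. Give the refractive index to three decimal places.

Full polarization of the reflected beam means tan θ_B = n₂/n₁, where n₁ is the incident medium (an optical glass).
n₁ = n₂ / tan θ_B = 1.000 / tan 26.61° = 1.996.

n ≈ 1.996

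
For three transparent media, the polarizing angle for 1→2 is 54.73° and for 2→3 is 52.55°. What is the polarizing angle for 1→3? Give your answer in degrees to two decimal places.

tan θ_B(1→2) = n₂/n₁ = tan 54.73° = 1.4139.
tan θ_B(2→3) = n₃/n₂ = tan 52.55° = 1.3056.
Multiplying, n₃/n₁ = 1.4139 × 1.3056 = 1.8460, and θ_B(1→3) = arctan 1.8460 = 61.55°.

θ_B ≈ 61.55°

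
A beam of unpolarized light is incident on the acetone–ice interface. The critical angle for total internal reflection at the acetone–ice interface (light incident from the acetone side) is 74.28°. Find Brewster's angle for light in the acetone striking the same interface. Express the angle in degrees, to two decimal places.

θ_B ≈ 43.91°

sin θ_c = n₂/n₁, so n₂/n₁ = sin 74.28° = 0.9626.
Brewster: tan θ_B = n₂/n₁ = 0.9626.
θ_B = arctan(0.9626) = 43.91°.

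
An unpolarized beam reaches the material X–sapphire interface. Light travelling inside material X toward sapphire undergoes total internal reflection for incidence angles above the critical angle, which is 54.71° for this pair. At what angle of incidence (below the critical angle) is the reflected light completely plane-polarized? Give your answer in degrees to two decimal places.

n₂/n₁ = sin θ_c = sin 54.71° = 0.8162.
tan θ_B equals the same ratio, so θ_B = arctan(0.8162) = 39.22°.

θ_B ≈ 39.22°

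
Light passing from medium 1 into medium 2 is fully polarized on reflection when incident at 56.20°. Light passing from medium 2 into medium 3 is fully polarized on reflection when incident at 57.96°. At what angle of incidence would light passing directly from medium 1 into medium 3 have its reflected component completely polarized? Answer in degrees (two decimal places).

Each Brewster angle gives a ratio: n₂/n₁ = tan 56.20° = 1.4938, n₃/n₂ = tan 57.96° = 1.5979.
Multiplying, n₃/n₁ = 1.4938 × 1.5979 = 2.3868, and θ_B(1→3) = arctan 2.3868 = 67.27°.

θ_B ≈ 67.27°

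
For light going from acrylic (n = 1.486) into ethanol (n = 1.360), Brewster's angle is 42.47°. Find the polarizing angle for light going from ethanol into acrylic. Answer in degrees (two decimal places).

tan θ_B' = n₁/n₂ = 1/tan θ_B, so θ_B' = 90° − θ_B.
θ_B' = 90° − 42.47° = 47.53°.

θ_B' ≈ 47.53°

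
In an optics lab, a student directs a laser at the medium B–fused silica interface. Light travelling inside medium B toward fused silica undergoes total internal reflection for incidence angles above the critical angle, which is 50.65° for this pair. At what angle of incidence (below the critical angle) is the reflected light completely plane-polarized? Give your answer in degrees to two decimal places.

sin θ_c = n₂/n₁, so n₂/n₁ = sin 50.65° = 0.7733.
Brewster: tan θ_B = n₂/n₁ = 0.7733.
θ_B = arctan(0.7733) = 37.71°.

θ_B ≈ 37.71°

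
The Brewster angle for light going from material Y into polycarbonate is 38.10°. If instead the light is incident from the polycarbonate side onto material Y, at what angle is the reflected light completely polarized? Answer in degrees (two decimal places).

tan θ_B' = n₁/n₂ = 1/tan θ_B, so θ_B' = 90° − θ_B.
θ_B' = 90° − 38.10° = 51.90°.

θ_B' ≈ 51.90°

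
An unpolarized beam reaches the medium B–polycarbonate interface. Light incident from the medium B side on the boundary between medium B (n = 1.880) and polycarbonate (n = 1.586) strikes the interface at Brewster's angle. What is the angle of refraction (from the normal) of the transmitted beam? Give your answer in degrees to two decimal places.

θ_t ≈ 49.85°

θ_B = arctan(n₂/n₁) = arctan(1.586/1.880) = 40.15°.
The refracted ray is perpendicular to the reflected ray, so θ_t = 90° − θ_B = 49.85°.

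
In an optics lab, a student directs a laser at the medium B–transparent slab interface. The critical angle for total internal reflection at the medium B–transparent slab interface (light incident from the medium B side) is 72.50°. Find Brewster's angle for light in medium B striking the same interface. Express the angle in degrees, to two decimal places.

sin θ_c = n₂/n₁, so n₂/n₁ = sin 72.50° = 0.9537.
Brewster: tan θ_B = n₂/n₁ = 0.9537.
θ_B = arctan(0.9537) = 43.64°.

θ_B ≈ 43.64°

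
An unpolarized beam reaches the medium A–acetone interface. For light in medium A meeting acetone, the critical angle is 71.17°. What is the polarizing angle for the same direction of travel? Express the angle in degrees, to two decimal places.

θ_B ≈ 43.43°

sin θ_c = n₂/n₁, so n₂/n₁ = sin 71.17° = 0.9465.
Brewster: tan θ_B = n₂/n₁ = 0.9465.
θ_B = arctan(0.9465) = 43.43°.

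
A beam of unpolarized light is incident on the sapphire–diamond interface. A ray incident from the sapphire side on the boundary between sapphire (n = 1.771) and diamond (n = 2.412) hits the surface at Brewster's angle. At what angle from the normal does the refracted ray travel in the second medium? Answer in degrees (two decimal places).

θ_t ≈ 36.29°

First find Brewster's angle: tan θ_B = 2.412/1.771 = 1.3619, giving θ_B = 53.71°.
At Brewster's angle the reflected and refracted rays are perpendicular, so θ_t = 90° − θ_B = 90° − 53.71° = 36.29°.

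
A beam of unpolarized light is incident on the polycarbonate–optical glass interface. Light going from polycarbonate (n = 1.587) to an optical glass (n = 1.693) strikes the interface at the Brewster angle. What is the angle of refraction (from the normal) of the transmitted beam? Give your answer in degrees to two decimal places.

θ_t ≈ 43.15°

tan θ_B = n₂/n₁ = 1.693/1.587 = 1.0668, so θ_B = 46.85°.
At Brewster's angle the reflected and refracted rays are perpendicular, so θ_t = 90° − θ_B = 90° − 46.85° = 43.15°.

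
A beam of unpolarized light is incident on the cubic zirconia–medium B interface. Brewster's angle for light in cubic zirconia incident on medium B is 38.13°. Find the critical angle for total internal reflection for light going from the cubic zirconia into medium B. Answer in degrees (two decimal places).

θ_c ≈ 51.72°

tan θ_B = n₂/n₁ = tan 38.13° = 0.7849.
Total internal reflection: sin θ_c = n₂/n₁ = 0.7849.
θ_c = arcsin(0.7849) = 51.72°.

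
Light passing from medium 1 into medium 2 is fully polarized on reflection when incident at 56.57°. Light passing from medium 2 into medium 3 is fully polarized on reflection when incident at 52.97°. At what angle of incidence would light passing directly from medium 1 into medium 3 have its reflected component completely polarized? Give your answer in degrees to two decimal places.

Each Brewster angle gives a ratio: n₂/n₁ = tan 56.57° = 1.5149, n₃/n₂ = tan 52.97° = 1.3256.
Multiplying, n₃/n₁ = 1.5149 × 1.3256 = 2.0081, and θ_B(1→3) = arctan 2.0081 = 63.53°.

θ_B ≈ 63.53°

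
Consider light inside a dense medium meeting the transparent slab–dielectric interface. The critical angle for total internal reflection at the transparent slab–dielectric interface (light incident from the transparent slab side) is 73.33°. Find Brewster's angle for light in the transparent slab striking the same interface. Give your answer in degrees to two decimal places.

At the critical angle sin θ_c = n₂/n₁, giving n₂/n₁ = sin 73.33° = 0.9580.
Then tan θ_B = n₂/n₁ = 0.9580, so θ_B = arctan 0.9580 = 43.77°.

θ_B ≈ 43.77°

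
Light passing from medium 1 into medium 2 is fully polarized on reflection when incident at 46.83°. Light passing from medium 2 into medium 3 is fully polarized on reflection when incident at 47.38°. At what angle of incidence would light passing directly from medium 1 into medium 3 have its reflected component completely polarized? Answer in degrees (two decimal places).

θ_B ≈ 49.20°

tan θ_B(1→2) = n₂/n₁ = tan 46.83° = 1.0660.
tan θ_B(2→3) = n₃/n₂ = tan 47.38° = 1.0867.
So n₃/n₁ = (n₂/n₁)(n₃/n₂) = 1.0660 × 1.0867 = 1.1585.
θ_B(1→3) = arctan(1.1585) = 49.20°.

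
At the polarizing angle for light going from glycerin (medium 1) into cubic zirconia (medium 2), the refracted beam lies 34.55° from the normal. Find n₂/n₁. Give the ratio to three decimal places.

n₂/n₁ ≈ 1.452

At Brewster incidence θ_B = 90° − θ_t = 90° − 34.55° = 55.45°.
tan θ_B = n₂/n₁, so n₂/n₁ = tan 55.45° = 1.452.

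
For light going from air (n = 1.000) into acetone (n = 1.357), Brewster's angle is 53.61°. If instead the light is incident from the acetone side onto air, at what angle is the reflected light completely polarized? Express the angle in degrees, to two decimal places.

The two Brewster angles are complementary: θ_B' = 90° − θ_B = 90° − 53.61° = 36.39°.

θ_B' ≈ 36.39°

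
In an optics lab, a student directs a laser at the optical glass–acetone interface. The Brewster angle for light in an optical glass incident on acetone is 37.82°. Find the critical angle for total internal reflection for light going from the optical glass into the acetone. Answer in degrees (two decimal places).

θ_c ≈ 50.92°

tan θ_B = n₂/n₁ = tan 37.82° = 0.7762.
Total internal reflection: sin θ_c = n₂/n₁ = 0.7762.
θ_c = arcsin(0.7762) = 50.92°.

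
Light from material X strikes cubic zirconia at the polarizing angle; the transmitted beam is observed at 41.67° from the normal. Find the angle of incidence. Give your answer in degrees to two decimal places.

Since the reflected and refracted rays are at right angles at the polarizing angle, θ_B + θ_t = 90°.
So θ_B = 90° − θ_t = 90° − 41.67° = 48.33°.

θ_B ≈ 48.33°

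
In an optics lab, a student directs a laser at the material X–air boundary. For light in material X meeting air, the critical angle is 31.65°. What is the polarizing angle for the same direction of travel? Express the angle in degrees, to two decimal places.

θ_B ≈ 27.69°

n₂/n₁ = sin θ_c = sin 31.65° = 0.5247.
tan θ_B equals the same ratio, so θ_B = arctan(0.5247) = 27.69°.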